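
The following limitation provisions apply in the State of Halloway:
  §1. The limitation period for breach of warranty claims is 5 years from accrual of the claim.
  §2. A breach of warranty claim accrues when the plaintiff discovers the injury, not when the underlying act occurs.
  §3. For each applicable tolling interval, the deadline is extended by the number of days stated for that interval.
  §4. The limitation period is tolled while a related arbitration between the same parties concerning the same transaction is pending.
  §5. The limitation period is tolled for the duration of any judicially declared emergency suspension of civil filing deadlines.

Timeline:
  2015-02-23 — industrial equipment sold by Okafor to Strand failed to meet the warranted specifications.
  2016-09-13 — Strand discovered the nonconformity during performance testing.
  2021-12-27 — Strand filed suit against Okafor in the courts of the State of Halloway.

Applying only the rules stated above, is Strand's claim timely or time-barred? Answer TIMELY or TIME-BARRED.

TIME-BARRED

Under the discovery rule, the claim accrued on 2016-09-13, when Strand discovered the injury — not on the 2015-02-23 date of the underlying act.
The untolled deadline — 5 years after 2016-09-13 — is 2021-09-13.
Filing on 2021-12-27 missed the 2021-09-13 deadline — the action is time-barred.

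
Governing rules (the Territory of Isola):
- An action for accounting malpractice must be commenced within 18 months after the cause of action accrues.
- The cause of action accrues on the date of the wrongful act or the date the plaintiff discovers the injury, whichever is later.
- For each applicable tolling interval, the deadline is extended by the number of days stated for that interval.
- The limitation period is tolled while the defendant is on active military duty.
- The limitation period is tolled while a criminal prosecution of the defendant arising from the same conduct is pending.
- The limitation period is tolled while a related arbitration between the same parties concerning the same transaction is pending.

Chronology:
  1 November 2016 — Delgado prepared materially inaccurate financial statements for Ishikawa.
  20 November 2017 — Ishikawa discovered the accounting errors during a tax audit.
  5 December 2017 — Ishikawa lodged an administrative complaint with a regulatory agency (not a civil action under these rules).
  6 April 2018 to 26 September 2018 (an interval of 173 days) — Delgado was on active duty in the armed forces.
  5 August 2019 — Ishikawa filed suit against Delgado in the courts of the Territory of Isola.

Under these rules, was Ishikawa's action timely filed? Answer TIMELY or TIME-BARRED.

TIMELY

The claim accrued on 20 November 2017 — the later of the 1 November 2016 act and the 20 November 2017 discovery.
18 months from 20 November 2017 is 20 May 2019.
The period was tolled for 173 days by the defendant's active military service (6 April 2018 to 26 September 2018), pushing the deadline to 9 November 2019.
None of the other events listed affects the running of the period under the stated rules.
Ishikawa filed on 5 August 2019, before the 9 November 2019 deadline, so the action is timely.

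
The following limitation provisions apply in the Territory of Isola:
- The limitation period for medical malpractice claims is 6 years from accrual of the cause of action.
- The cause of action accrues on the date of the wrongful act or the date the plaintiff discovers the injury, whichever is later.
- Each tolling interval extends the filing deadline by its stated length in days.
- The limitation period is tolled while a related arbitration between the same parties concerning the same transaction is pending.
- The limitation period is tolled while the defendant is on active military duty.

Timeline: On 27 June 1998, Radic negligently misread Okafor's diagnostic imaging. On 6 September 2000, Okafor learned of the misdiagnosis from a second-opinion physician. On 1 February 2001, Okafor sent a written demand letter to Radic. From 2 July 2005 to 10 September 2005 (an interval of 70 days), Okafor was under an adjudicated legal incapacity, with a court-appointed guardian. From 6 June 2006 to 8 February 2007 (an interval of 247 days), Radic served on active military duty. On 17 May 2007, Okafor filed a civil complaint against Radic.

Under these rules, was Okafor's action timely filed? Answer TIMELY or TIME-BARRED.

TIME-BARRED

The claim accrued on 6 September 2000 — the later of the 27 June 1998 act and the 6 September 2000 discovery.
The untolled deadline — 6 years after 6 September 2000 — is 6 September 2006.
The period was tolled for 247 days by the defendant's active military service (6 June 2006 to 8 February 2007), pushing the deadline to 11 May 2007.
Although the plaintiff's incapacity ran from 2 July 2005 to 10 September 2005, the stated rules do not make that a tolling event, so it is disregarded.
Nothing else in the chronology tolls or restarts the period.
Okafor filed on 17 May 2007, after the 11 May 2007 deadline, so the action is time-barred.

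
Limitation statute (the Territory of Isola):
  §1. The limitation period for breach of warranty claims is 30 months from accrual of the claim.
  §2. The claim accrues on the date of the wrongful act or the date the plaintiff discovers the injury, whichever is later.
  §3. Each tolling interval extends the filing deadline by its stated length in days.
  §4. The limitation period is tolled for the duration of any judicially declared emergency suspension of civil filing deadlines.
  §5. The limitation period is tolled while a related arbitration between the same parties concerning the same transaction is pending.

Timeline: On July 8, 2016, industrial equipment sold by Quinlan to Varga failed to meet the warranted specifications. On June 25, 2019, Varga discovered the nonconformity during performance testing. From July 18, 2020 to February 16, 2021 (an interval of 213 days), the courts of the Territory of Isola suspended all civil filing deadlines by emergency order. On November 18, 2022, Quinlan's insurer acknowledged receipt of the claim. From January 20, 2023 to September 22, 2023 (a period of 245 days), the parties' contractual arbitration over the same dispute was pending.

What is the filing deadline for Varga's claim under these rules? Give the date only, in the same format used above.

July 26, 2022

Because discovery on June 25, 2019 post-dates the July 8, 2016 act, accrual under the later-of rule falls on June 25, 2019.
The untolled deadline — 30 months after June 25, 2019 — is December 25, 2021.
The emergency suspension of filing deadlines from July 18, 2020 to February 16, 2021 tolled the period for 213 days, extending the deadline to July 26, 2022.
By the time the pending related arbitration began on January 20, 2023, the limitation period had already expired on July 26, 2022; that interval cannot revive it.
The other events in the timeline have no effect on the limitation period under the stated rules.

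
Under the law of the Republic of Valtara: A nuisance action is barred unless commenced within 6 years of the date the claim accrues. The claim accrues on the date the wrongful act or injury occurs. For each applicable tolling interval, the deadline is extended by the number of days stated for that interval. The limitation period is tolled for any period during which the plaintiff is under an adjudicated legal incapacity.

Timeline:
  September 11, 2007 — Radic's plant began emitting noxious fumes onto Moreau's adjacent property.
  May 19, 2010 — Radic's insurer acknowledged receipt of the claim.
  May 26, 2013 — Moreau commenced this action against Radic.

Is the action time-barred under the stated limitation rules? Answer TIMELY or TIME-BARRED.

The claim accrued on September 11, 2007, the date of the act.
The untolled deadline — 6 years after September 11, 2007 — is September 11, 2013.
None of the other events listed affects the running of the period under the stated rules.
The May 26, 2013 filing precedes the September 11, 2013 deadline; the claim is timely.

TIMELY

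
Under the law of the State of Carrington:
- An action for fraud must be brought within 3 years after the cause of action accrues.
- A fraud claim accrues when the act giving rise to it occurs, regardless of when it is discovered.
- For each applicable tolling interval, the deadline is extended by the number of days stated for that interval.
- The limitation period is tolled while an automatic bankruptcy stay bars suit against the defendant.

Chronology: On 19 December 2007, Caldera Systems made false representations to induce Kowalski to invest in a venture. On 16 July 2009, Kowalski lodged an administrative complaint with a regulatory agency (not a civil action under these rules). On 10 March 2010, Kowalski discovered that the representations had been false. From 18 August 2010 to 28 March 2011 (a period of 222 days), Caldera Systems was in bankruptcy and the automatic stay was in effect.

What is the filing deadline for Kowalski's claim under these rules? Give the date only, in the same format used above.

29 July 2011

Accrual is governed by the date of the act, so the period began to run on 19 December 2007; the later discovery on 10 March 2010 is irrelevant under the stated rule.
3 years from 19 December 2007 is 19 December 2010.
The automatic bankruptcy stay from 18 August 2010 to 28 March 2011 tolled the period for 222 days, extending the deadline to 29 July 2011.
Nothing else in the chronology tolls or restarts the period.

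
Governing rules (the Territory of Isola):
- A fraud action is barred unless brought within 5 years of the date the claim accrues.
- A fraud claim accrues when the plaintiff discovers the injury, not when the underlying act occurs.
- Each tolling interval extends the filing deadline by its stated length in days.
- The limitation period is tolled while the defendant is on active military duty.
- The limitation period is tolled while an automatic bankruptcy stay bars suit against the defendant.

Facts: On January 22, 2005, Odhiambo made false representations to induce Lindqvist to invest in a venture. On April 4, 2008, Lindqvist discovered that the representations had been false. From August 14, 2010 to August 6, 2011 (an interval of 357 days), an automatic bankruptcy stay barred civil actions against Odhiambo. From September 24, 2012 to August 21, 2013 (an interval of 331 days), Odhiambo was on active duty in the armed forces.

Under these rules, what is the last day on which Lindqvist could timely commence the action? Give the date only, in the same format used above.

February 21, 2015

Accrual is tied to discovery, so the period began on April 4, 2008 rather than on January 22, 2005 when the act occurred.
5 years from April 4, 2008 is April 4, 2013.
Because the automatic bankruptcy stay ran from August 14, 2010 to August 6, 2011, the deadline is extended by 357 days to March 27, 2014.
The period was tolled for 331 days by the defendant's active military service (September 24, 2012 to August 21, 2013), pushing the deadline to February 21, 2015.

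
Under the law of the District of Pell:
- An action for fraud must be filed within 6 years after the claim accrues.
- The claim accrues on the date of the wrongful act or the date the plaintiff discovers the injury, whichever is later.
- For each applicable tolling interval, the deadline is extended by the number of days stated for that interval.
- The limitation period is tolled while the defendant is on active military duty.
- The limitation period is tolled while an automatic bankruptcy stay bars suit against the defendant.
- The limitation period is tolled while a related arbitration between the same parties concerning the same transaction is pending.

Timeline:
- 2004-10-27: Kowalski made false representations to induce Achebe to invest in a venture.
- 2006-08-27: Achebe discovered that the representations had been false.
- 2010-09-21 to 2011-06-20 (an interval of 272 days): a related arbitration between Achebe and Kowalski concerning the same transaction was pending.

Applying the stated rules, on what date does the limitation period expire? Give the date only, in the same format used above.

Taking the later of the act (2004-10-27) and discovery (2006-08-27), the claim accrued on 2006-08-27.
Adding the 6 years base period to 2006-08-27 gives a deadline of 2012-08-27, before any tolling.
Because the pending related arbitration ran from 2010-09-21 to 2011-06-20, the deadline is extended by 272 days to 2013-05-26.

2013-05-26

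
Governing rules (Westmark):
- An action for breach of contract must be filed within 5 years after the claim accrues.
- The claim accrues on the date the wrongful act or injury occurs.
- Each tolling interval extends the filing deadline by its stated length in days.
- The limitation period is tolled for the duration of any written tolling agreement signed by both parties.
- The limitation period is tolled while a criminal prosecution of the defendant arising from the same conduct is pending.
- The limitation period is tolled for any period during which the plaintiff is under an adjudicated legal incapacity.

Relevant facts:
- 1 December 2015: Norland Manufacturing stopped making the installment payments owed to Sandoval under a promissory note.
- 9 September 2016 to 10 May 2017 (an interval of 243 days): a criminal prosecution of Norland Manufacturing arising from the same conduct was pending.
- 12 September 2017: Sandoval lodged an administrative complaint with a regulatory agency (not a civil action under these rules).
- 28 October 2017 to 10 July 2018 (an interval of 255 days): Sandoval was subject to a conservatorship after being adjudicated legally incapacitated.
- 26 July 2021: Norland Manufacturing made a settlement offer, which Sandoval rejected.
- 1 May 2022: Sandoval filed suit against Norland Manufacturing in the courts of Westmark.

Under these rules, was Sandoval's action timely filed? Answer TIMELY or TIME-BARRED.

The claim accrued on 1 December 2015, when the wrongful act occurred.
5 years from 1 December 2015 is 1 December 2020.
The pending criminal prosecution from 9 September 2016 to 10 May 2017 tolled the period for 243 days, extending the deadline to 1 August 2021.
The period was tolled for 255 days by the plaintiff's legal incapacity (28 October 2017 to 10 July 2018), pushing the deadline to 13 April 2022.
Nothing else in the chronology tolls or restarts the period.
Sandoval filed on 1 May 2022, after the 13 April 2022 deadline, so the action is time-barred.

TIME-BARRED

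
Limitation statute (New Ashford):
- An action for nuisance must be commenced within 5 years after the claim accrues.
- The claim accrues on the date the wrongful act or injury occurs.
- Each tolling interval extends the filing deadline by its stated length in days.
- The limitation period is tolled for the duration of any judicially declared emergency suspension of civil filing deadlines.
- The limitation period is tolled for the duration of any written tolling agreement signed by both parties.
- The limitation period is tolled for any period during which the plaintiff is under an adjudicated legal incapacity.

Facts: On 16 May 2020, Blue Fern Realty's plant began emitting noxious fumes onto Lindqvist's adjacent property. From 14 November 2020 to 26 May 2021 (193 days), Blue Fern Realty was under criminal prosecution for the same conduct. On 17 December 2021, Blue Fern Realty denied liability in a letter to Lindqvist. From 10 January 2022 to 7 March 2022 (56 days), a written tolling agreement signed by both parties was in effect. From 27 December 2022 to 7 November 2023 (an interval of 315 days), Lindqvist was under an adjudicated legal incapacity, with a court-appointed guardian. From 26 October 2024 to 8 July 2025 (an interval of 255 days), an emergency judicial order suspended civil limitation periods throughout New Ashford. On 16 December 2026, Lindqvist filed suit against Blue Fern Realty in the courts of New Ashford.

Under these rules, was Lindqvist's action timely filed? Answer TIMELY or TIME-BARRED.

TIMELY

The claim accrued on 16 May 2020, when the wrongful act occurred.
The untolled deadline — 5 years after 16 May 2020 — is 16 May 2025.
Because the written tolling agreement ran from 10 January 2022 to 7 March 2022, the deadline is extended by 56 days to 11 July 2025.
Because the plaintiff's legal incapacity ran from 27 December 2022 to 7 November 2023, the deadline is extended by 315 days to 22 May 2026.
The emergency suspension of filing deadlines from 26 October 2024 to 8 July 2025 tolled the period for 255 days, extending the deadline to 1 February 2027.
Although a criminal prosecution ran from 14 November 2020 to 26 May 2021, the stated rules do not make that a tolling event, so it is disregarded.
Nothing else in the chronology tolls or restarts the period.
The 16 December 2026 filing precedes the 1 February 2027 deadline; the claim is timely.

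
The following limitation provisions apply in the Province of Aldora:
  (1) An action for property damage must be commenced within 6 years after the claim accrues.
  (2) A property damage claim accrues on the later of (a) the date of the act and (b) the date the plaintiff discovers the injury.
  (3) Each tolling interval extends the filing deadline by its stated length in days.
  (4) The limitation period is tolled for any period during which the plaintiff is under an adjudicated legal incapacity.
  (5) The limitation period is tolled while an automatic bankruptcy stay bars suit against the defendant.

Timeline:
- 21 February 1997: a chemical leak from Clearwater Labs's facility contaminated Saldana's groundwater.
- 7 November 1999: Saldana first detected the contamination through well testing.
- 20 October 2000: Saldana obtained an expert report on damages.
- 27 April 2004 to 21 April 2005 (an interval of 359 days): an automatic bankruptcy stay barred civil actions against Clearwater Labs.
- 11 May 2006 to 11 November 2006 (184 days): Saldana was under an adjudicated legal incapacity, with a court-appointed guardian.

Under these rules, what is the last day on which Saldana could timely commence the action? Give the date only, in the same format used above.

Taking the later of the act (21 February 1997) and discovery (7 November 1999), the claim accrued on 7 November 1999.
The untolled deadline — 6 years after 7 November 1999 — is 7 November 2005.
The period was tolled for 359 days by the automatic bankruptcy stay (27 April 2004 to 21 April 2005), pushing the deadline to 1 November 2006.
The period was tolled for 184 days by the plaintiff's legal incapacity (11 May 2006 to 11 November 2006), pushing the deadline to 4 May 2007.
Nothing else in the chronology tolls or restarts the period.

4 May 2007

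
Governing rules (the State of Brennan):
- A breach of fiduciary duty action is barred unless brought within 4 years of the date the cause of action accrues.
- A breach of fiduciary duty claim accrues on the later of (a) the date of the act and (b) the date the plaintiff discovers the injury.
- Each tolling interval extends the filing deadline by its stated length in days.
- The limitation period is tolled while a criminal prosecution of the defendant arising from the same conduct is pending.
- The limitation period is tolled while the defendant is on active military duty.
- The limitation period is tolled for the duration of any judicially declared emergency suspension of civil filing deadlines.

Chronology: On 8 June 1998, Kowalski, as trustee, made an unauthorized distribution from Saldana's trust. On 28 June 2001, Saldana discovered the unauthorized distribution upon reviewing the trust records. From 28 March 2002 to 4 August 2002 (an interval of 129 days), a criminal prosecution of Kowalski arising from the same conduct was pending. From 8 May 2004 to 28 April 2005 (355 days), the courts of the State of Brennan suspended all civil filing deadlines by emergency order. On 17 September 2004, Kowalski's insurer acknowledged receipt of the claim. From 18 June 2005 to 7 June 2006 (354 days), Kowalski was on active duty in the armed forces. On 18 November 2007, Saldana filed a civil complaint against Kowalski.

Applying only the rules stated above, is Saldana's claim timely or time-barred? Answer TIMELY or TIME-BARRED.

TIME-BARRED

The claim accrued on 28 June 2001 — the later of the 8 June 1998 act and the 28 June 2001 discovery.
The untolled deadline — 4 years after 28 June 2001 — is 28 June 2005.
Because the pending criminal prosecution ran from 28 March 2002 to 4 August 2002, the deadline is extended by 129 days to 4 November 2005.
Because the emergency suspension of filing deadlines ran from 8 May 2004 to 28 April 2005, the deadline is extended by 355 days to 25 October 2006.
The defendant's active military service from 18 June 2005 to 7 June 2006 tolled the period for 354 days, extending the deadline to 14 October 2007.
Nothing else in the chronology tolls or restarts the period.
Saldana filed on 18 November 2007, after the 14 October 2007 deadline, so the action is time-barred.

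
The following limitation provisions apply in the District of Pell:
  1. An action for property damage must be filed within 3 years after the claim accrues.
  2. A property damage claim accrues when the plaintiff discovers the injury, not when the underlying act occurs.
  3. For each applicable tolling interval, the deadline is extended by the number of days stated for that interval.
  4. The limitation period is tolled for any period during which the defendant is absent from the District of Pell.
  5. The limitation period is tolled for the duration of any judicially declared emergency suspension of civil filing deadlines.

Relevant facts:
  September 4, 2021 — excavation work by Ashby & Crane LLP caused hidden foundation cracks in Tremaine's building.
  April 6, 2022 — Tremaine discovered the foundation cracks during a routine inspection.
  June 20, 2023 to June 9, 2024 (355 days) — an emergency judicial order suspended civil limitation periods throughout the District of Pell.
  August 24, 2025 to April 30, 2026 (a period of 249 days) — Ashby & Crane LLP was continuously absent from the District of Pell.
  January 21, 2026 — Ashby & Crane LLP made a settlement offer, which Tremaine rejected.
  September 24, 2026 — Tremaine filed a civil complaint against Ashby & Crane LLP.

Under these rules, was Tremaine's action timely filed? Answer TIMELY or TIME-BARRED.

TIMELY

Under the discovery rule, the claim accrued on April 6, 2022, when Tremaine discovered the injury — not on the September 4, 2021 date of the underlying act.
3 years from April 6, 2022 is April 6, 2025.
Because the emergency suspension of filing deadlines ran from June 20, 2023 to June 9, 2024, the deadline is extended by 355 days to March 27, 2026.
Because the defendant's absence from the jurisdiction ran from August 24, 2025 to April 30, 2026, the deadline is extended by 249 days to December 1, 2026.
None of the other events listed affects the running of the period under the stated rules.
The September 24, 2026 filing precedes the December 1, 2026 deadline; the claim is timely.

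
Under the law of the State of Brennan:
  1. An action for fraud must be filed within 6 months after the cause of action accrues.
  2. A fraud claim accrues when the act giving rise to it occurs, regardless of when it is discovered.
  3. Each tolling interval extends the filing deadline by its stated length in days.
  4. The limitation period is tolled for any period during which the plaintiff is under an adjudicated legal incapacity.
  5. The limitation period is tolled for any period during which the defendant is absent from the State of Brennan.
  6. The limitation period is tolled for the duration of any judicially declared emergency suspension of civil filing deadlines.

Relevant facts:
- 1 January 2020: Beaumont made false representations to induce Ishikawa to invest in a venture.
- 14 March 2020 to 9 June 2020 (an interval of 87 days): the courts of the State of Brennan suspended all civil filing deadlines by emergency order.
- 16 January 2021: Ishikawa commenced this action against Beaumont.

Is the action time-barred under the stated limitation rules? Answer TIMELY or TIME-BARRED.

The limitation period began to run on 1 January 2020.
Adding the 6 months base period to 1 January 2020 gives a deadline of 1 July 2020, before any tolling.
Because the emergency suspension of filing deadlines ran from 14 March 2020 to 9 June 2020, the deadline is extended by 87 days to 26 September 2020.
The 16 January 2021 filing falls after the 26 September 2020 deadline; the claim is time-barred.

TIME-BARRED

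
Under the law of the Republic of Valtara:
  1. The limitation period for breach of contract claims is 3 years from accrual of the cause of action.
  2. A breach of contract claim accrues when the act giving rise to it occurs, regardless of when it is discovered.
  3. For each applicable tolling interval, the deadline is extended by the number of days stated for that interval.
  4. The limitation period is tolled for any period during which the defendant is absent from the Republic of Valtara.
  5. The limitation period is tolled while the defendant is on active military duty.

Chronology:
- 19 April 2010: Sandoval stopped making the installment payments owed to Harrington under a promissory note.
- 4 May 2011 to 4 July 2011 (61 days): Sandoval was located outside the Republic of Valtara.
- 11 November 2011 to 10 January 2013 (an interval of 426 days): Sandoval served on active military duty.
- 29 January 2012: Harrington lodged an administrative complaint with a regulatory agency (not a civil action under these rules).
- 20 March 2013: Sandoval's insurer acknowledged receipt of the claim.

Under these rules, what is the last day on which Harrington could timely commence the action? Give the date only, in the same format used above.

The cause of action accrued on 19 April 2010, the date of the act.
Adding the 3 years base period to 19 April 2010 gives a deadline of 19 April 2013, before any tolling.
Because the defendant's absence from the jurisdiction ran from 4 May 2011 to 4 July 2011, the deadline is extended by 61 days to 19 June 2013.
Because the defendant's active military service ran from 11 November 2011 to 10 January 2013, the deadline is extended by 426 days to 19 August 2014.
None of the other events listed affects the running of the period under the stated rules.

19 August 2014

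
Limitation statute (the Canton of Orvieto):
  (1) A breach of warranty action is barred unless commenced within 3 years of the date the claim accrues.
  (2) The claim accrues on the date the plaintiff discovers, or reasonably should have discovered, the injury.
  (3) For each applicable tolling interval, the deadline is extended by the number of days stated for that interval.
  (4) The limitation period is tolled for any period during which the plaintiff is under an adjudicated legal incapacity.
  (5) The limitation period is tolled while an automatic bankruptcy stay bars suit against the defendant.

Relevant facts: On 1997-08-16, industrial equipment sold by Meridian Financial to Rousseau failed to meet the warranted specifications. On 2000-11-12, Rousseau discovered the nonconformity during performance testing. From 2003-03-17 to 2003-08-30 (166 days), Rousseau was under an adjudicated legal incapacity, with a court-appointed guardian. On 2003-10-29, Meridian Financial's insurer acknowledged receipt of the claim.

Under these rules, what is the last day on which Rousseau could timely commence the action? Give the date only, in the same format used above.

2004-04-26

The claim did not accrue until Rousseau discovered the injury on 2000-11-12; the 1997-08-16 act date does not start the clock under the stated rule.
Adding the 3 years base period to 2000-11-12 gives a deadline of 2003-11-12, before any tolling.
The plaintiff's legal incapacity from 2003-03-17 to 2003-08-30 tolled the period for 166 days, extending the deadline to 2004-04-26.
Nothing else in the chronology tolls or restarts the period.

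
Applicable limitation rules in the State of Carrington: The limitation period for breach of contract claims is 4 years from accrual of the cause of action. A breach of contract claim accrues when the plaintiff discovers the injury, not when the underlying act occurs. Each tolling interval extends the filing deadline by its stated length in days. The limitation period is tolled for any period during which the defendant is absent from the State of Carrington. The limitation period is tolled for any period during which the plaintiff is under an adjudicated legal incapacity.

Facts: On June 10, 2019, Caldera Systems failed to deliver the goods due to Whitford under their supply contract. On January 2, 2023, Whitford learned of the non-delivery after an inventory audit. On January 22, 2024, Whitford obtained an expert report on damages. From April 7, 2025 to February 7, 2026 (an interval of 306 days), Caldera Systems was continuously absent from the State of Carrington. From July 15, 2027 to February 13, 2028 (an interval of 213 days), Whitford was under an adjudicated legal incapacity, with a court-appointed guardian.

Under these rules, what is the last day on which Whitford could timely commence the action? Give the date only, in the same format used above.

June 4, 2028

Under the discovery rule, the claim accrued on January 2, 2023, when Whitford discovered the injury — not on the June 10, 2019 date of the underlying act.
The untolled deadline — 4 years after January 2, 2023 — is January 2, 2027.
Because the defendant's absence from the jurisdiction ran from April 7, 2025 to February 7, 2026, the deadline is extended by 306 days to November 4, 2027.
Because the plaintiff's legal incapacity ran from July 15, 2027 to February 13, 2028, the deadline is extended by 213 days to June 4, 2028.
The other events in the timeline have no effect on the limitation period under the stated rules.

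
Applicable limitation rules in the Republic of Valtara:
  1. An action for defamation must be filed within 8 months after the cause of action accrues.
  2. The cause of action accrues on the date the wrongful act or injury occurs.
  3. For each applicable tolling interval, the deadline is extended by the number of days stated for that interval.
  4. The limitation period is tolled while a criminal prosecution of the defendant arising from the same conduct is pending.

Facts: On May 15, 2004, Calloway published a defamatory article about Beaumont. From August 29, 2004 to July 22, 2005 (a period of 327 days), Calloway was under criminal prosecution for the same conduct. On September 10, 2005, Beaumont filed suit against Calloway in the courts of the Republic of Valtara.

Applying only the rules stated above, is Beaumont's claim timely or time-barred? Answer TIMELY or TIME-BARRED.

TIMELY

The cause of action accrued on May 15, 2004, the date of the act.
8 months from May 15, 2004 is January 15, 2005.
Because the pending criminal prosecution ran from August 29, 2004 to July 22, 2005, the deadline is extended by 327 days to December 8, 2005.
Filing on September 10, 2005 beat the December 8, 2005 deadline — the action is timely.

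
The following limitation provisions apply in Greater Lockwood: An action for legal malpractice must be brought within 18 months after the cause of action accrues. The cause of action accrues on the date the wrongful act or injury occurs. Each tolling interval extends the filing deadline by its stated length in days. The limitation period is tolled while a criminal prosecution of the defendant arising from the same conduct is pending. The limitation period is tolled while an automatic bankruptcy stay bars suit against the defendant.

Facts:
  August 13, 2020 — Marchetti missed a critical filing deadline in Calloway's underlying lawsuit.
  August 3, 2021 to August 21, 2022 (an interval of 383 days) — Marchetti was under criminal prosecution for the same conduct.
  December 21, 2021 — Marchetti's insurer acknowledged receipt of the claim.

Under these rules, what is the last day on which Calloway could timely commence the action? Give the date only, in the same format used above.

March 3, 2023

The limitation period began to run on August 13, 2020.
The untolled deadline — 18 months after August 13, 2020 — is February 13, 2022.
Because the pending criminal prosecution ran from August 3, 2021 to August 21, 2022, the deadline is extended by 383 days to March 3, 2023.
None of the other events listed affects the running of the period under the stated rules.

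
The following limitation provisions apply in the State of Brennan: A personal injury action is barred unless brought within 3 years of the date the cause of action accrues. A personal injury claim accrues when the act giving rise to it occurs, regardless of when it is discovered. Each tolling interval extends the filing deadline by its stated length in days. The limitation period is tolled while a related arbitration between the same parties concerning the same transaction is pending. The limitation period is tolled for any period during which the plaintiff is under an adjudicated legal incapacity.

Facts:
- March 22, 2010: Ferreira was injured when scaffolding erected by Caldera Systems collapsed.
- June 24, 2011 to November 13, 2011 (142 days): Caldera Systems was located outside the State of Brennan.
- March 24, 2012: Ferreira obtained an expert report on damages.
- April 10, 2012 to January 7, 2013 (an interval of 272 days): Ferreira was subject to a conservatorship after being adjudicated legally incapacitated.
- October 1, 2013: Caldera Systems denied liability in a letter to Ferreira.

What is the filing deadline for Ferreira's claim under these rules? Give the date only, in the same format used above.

The claim accrued on March 22, 2010, when the wrongful act occurred.
Adding the 3 years base period to March 22, 2010 gives a deadline of March 22, 2013, before any tolling.
Because the plaintiff's legal incapacity ran from April 10, 2012 to January 7, 2013, the deadline is extended by 272 days to December 19, 2013.
No stated provision tolls the period for the defendant's absence, so the interval from June 24, 2011 to November 13, 2011 has no effect on the deadline.
The other events in the timeline have no effect on the limitation period under the stated rules.

December 19, 2013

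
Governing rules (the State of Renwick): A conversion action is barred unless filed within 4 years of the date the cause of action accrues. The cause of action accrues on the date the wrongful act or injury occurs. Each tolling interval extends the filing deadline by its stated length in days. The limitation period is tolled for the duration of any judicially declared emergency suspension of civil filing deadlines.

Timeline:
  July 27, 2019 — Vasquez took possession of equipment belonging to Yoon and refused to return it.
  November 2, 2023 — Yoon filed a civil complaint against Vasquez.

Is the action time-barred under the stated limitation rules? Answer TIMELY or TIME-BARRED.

The claim accrued on July 27, 2019, when the wrongful act occurred.
Adding the 4 years base period to July 27, 2019 gives a deadline of July 27, 2023, before any tolling.
The November 2, 2023 filing falls after the July 27, 2023 deadline; the claim is time-barred.

TIME-BARRED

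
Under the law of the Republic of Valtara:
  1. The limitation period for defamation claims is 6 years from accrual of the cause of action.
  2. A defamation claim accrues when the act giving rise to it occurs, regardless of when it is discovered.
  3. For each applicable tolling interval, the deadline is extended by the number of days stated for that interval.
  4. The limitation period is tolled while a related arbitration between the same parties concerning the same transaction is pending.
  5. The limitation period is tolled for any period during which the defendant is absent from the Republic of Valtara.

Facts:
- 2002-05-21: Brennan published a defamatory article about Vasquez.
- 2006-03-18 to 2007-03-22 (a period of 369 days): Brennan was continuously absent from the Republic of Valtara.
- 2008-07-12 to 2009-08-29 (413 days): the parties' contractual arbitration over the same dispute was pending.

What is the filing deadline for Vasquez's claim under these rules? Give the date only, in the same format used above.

The limitation period began to run on 2002-05-21.
Adding the 6 years base period to 2002-05-21 gives a deadline of 2008-05-21, before any tolling.
The period was tolled for 369 days by the defendant's absence from the jurisdiction (2006-03-18 to 2007-03-22), pushing the deadline to 2009-05-25.
Because the pending related arbitration ran from 2008-07-12 to 2009-08-29, the deadline is extended by 413 days to 2010-07-12.

2010-07-12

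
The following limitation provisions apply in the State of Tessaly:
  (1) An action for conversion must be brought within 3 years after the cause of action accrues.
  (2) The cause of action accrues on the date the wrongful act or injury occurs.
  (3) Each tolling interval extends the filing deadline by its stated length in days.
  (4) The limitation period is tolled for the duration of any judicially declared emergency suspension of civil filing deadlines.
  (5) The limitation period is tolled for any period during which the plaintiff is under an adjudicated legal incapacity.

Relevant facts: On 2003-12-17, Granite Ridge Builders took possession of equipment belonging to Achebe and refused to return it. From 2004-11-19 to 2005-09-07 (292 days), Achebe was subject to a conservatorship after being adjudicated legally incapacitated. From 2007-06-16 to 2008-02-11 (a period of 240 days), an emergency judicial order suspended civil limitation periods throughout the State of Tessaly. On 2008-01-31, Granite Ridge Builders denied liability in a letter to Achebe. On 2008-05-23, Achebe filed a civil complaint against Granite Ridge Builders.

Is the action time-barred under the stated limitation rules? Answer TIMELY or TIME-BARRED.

The claim accrued on 2003-12-17, when the wrongful act occurred.
The untolled deadline — 3 years after 2003-12-17 — is 2006-12-17.
The plaintiff's legal incapacity from 2004-11-19 to 2005-09-07 tolled the period for 292 days, extending the deadline to 2007-10-05.
The period was tolled for 240 days by the emergency suspension of filing deadlines (2007-06-16 to 2008-02-11), pushing the deadline to 2008-06-01.
Nothing else in the chronology tolls or restarts the period.
Achebe filed on 2008-05-23, before the 2008-06-01 deadline, so the action is timely.

TIMELY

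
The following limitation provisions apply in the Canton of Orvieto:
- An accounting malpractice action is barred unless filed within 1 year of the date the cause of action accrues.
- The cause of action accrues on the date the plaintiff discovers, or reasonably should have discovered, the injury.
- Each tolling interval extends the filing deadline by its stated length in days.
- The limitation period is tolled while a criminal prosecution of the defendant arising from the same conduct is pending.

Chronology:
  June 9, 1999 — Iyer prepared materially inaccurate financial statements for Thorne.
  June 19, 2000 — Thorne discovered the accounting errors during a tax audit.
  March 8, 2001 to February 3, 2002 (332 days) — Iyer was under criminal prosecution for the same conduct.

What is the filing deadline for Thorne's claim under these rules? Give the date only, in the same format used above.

Accrual is tied to discovery, so the period began on June 19, 2000 rather than on June 9, 1999 when the act occurred.
The untolled deadline — 1 year after June 19, 2000 — is June 19, 2001.
The pending criminal prosecution from March 8, 2001 to February 3, 2002 tolled the period for 332 days, extending the deadline to May 17, 2002.

May 17, 2002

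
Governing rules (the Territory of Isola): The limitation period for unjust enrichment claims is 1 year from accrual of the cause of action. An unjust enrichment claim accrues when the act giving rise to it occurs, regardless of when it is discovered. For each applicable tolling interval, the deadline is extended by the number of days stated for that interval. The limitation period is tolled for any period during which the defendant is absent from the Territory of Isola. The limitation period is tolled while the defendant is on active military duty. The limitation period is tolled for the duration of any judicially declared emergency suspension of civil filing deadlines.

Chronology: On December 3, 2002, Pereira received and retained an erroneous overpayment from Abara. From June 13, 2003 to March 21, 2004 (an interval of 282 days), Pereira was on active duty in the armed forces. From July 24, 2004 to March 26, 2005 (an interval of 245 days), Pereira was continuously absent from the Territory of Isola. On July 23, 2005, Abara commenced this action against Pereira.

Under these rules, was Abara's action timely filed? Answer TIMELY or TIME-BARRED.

The limitation period began to run on December 3, 2002.
Adding the 1 year base period to December 3, 2002 gives a deadline of December 3, 2003, before any tolling.
Because the defendant's active military service ran from June 13, 2003 to March 21, 2004, the deadline is extended by 282 days to September 10, 2004.
Because the defendant's absence from the jurisdiction ran from July 24, 2004 to March 26, 2005, the deadline is extended by 245 days to May 13, 2005.
Filing on July 23, 2005 missed the May 13, 2005 deadline — the action is time-barred.

TIME-BARRED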